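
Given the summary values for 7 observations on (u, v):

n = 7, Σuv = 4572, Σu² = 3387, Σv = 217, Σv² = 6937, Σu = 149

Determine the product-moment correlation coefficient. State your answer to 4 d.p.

r = (nΣuv − ΣuΣv) / √[(nΣu² − (Σu)²)(nΣv² − (Σv)²)]
Numerator: 7×4572 − 149×217 = -329
Denominator: √[(23709 − 22201)(48559 − 47089)] = √[1508 × 1470] = 1488.8788
r = -329 / 1488.8788 ≈ -0.2210

-0.2210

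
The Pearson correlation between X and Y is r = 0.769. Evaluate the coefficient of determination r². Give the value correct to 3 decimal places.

r² = (0.769)² = 0.591

0.591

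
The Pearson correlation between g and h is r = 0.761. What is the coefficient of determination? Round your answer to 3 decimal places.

r² = (0.761)² = 0.579

0.579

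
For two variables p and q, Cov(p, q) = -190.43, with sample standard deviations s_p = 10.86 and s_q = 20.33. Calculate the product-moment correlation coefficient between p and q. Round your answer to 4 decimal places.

-0.8625

r = Cov(p,q) / (s_p · s_q) = -190.43 / (10.86 × 20.33)
  = -190.43 / 220.7838 ≈ -0.8625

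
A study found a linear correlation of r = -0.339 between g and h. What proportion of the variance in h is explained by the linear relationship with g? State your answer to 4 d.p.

r² = (-0.339)² = 0.1149

0.1149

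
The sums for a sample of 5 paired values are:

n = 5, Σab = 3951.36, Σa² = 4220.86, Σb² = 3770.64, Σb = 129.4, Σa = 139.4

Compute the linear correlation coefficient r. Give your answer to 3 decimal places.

r = (nΣab − ΣaΣb) / √[(nΣa² − (Σa)²)(nΣb² − (Σb)²)]
Numerator: 5×3951.36 − 139.4×129.4 = 1718.44
Denominator: √[(21104.3 − 19432.36)(18853.2 − 16744.36)] = √[1671.94 × 2108.84] = 1877.7257
r = 1718.44 / 1877.7257 ≈ 0.915

0.915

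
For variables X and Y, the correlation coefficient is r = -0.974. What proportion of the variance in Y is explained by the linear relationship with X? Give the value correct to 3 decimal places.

r² = (-0.974)² = 0.949

0.949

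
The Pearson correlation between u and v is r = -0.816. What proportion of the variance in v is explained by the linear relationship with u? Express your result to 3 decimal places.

r² = (-0.816)² = 0.666

0.666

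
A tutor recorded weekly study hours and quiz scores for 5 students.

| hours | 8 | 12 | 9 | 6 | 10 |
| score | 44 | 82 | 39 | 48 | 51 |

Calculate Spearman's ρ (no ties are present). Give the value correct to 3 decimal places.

0.600

Rank hours: 2, 5, 3, 1, 4
Rank score: 2, 5, 1, 3, 4
d = rank(hours) − rank(score): 0, 0, 2, -2, 0; Σd² = 8
ρ = 1 − 6Σd² / [n(n²−1)] = 1 − 6×8 / (5×24) = 1 − 48/120 ≈ 0.600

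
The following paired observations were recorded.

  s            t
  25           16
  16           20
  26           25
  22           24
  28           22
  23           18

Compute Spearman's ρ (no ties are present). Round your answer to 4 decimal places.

0.2000

Rank s: 4, 1, 5, 2, 6, 3
Rank t: 1, 3, 6, 5, 4, 2
d = rank(s) − rank(t): 3, -2, -1, -3, 2, 1; Σd² = 28
ρ = 1 − 6Σd² / [n(n²−1)] = 1 − 6×28 / (6×35) = 1 − 168/210 ≈ 0.2000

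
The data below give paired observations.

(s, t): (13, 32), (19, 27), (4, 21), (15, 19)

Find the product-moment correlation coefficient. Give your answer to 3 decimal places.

0.318

n = 4, Σs = 51, Σt = 99, Σs² = 771, Σt² = 2555, Σst = 1298
nΣst − ΣsΣt = 5192 − 5049 = 143
nΣs² − (Σs)² = 3084 − 2601 = 483; nΣt² − (Σt)² = 10220 − 9801 = 419
r = 143 / √(483 × 419) = 143 / 449.8633 ≈ 0.318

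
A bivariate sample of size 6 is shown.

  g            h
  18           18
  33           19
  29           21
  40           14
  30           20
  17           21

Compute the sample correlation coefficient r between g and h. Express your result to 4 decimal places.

-0.5813

n = 6, Σg = 167, Σh = 113, Σg² = 5043, Σh² = 2163, Σgh = 3077
nΣgh − ΣgΣh = 18462 − 18871 = -409
nΣg² − (Σg)² = 30258 − 27889 = 2369; nΣh² − (Σh)² = 12978 − 12769 = 209
r = -409 / √(2369 × 209) = -409 / 703.6483 ≈ -0.5813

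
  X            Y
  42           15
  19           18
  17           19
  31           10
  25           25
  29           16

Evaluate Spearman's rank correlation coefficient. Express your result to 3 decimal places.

-0.771

Rank X: 6, 2, 1, 5, 3, 4
Rank Y: 2, 4, 5, 1, 6, 3
d = rank(X) − rank(Y): 4, -2, -4, 4, -3, 1; Σd² = 62
ρ = 1 − 6Σd² / [n(n²−1)] = 1 − 6×62 / (6×35) = 1 − 372/210 ≈ -0.771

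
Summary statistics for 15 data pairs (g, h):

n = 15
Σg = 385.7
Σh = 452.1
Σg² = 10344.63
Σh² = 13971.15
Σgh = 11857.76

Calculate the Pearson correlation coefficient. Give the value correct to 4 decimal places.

0.6066

r = (nΣgh − ΣgΣh) / √[(nΣg² − (Σg)²)(nΣh² − (Σh)²)]
Numerator: 15×11857.76 − 385.7×452.1 = 3491.43
Denominator: √[(155169.45 − 148764.49)(209567.25 − 204394.41)] = √[6404.96 × 5172.84] = 5756.0258
r = 3491.43 / 5756.0258 ≈ 0.6066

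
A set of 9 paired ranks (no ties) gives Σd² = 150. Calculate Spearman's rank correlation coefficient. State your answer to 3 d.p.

-0.250

ρ = 1 − 6Σd² / [n(n²−1)] = 1 − 6×150 / (9×80)
  = 1 − 900/720 = 1 − 1.2500 ≈ -0.250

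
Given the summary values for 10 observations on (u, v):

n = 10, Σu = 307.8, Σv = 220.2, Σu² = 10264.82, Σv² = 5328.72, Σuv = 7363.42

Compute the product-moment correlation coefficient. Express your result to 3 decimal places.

r = (nΣuv − ΣuΣv) / √[(nΣu² − (Σu)²)(nΣv² − (Σv)²)]
Numerator: 10×7363.42 − 307.8×220.2 = 5856.64
Denominator: √[(102648.2 − 94740.84)(53287.2 − 48488.04)] = √[7907.36 × 4799.16] = 6160.2505
r = 5856.64 / 6160.2505 ≈ 0.951

0.951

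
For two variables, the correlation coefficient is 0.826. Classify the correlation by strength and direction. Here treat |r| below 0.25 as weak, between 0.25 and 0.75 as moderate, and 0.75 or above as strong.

strong positive

r = 0.826 > 0 so the relationship is positive.
|r| = 0.826, which falls in the strong range.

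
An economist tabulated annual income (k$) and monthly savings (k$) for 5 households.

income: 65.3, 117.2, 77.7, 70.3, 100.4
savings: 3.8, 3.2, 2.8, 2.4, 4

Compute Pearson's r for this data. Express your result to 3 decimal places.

0.254

n = 5, Σx = 430.9, Σy = 16.2, Σx² = 39059.47, Σy² = 54.28, Σxy = 1411.06
nΣxy − ΣxΣy = 7055.3 − 6980.58 = 74.72
nΣx² − (Σx)² = 195297.35 − 185674.81 = 9622.54; nΣy² − (Σy)² = 271.4 − 262.44 = 8.96
r = 74.72 / √(9622.54 × 8.96) = 74.72 / 293.6289 ≈ 0.254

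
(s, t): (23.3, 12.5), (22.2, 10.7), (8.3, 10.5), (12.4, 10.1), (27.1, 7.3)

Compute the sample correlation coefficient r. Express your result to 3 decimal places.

-0.244

n = 5, Σs = 93.3, Σt = 51.1, Σs² = 1992.79, Σt² = 536.29, Σst = 939.01
nΣst − ΣsΣt = 4695.05 − 4767.63 = -72.58
nΣs² − (Σs)² = 9963.95 − 8704.89 = 1259.06; nΣt² − (Σt)² = 2681.45 − 2611.21 = 70.24
r = -72.58 / √(1259.06 × 70.24) = -72.58 / 297.3825 ≈ -0.244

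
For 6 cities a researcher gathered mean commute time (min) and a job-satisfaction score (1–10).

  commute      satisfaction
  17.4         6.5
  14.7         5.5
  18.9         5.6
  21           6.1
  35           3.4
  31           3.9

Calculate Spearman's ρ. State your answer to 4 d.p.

-0.6000

Rank commute: 2, 1, 3, 4, 6, 5
Rank satisfaction: 6, 3, 4, 5, 1, 2
d = rank(commute) − rank(satisfaction): -4, -2, -1, -1, 5, 3; Σd² = 56
ρ = 1 − 6Σd² / [n(n²−1)] = 1 − 6×56 / (6×35) = 1 − 336/210 ≈ -0.6000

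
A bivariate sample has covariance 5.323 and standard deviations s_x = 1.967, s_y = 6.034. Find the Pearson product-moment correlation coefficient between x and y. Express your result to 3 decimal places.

0.448

r = Cov(x,y) / (s_x · s_y) = 5.323 / (1.967 × 6.034)
  = 5.323 / 11.8689 ≈ 0.448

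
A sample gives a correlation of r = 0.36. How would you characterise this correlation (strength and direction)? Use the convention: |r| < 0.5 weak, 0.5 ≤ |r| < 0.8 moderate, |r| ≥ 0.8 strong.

weak positive

r = 0.36 > 0 so the relationship is positive.
|r| = 0.36, which falls in the weak range.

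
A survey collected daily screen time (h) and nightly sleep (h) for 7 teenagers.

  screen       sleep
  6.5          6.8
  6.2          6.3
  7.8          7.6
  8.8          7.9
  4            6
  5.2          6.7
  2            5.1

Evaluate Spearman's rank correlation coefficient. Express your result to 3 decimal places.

0.964

Rank screen: 5, 4, 6, 7, 2, 3, 1
Rank sleep: 5, 3, 6, 7, 2, 4, 1
d = rank(screen) − rank(sleep): 0, 1, 0, 0, 0, -1, 0; Σd² = 2
ρ = 1 − 6Σd² / [n(n²−1)] = 1 − 6×2 / (7×48) = 1 − 12/336 ≈ 0.964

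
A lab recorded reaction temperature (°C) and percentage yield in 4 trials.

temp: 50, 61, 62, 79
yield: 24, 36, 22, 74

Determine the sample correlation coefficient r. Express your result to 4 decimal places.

n = 4, Σx = 252, Σy = 156, Σx² = 16306, Σy² = 7832, Σxy = 10606
nΣxy − ΣxΣy = 42424 − 39312 = 3112
nΣx² − (Σx)² = 65224 − 63504 = 1720; nΣy² − (Σy)² = 31328 − 24336 = 6992
r = 3112 / √(1720 × 6992) = 3112 / 3467.8870 ≈ 0.8974

0.8974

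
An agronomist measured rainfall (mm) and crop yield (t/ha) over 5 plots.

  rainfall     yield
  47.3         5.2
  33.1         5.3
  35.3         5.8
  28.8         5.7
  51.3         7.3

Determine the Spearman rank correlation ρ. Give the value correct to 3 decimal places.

0.300

Rank rainfall: 4, 2, 3, 1, 5
Rank yield: 1, 2, 4, 3, 5
d = rank(rainfall) − rank(yield): 3, 0, -1, -2, 0; Σd² = 14
ρ = 1 − 6Σd² / [n(n²−1)] = 1 − 6×14 / (5×24) = 1 − 84/120 ≈ 0.300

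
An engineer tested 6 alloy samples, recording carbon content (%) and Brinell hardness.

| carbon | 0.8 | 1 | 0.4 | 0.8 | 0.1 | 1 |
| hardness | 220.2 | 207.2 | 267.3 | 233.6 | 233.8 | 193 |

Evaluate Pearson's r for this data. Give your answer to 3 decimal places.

n = 6, Σx = 4.1, Σy = 1355.1, Σx² = 3.45, Σy² = 309349.57, Σxy = 893.54
nΣxy − ΣxΣy = 5361.24 − 5555.91 = -194.67
nΣx² − (Σx)² = 20.7 − 16.81 = 3.89; nΣy² − (Σy)² = 1856097.42 − 1836296.01 = 19801.41
r = -194.67 / √(3.89 × 19801.41) = -194.67 / 277.5383 ≈ -0.701

-0.701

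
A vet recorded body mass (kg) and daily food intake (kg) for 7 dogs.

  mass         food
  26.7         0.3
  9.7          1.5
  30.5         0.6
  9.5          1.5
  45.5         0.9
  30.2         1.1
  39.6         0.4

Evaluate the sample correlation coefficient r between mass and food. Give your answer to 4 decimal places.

-0.6754

n = 7, Σx = 191.7, Σy = 6.3, Σx² = 6377.93, Σy² = 7.13, Σxy = 145.12
nΣxy − ΣxΣy = 1015.84 − 1207.71 = -191.87
nΣx² − (Σx)² = 44645.51 − 36748.89 = 7896.62; nΣy² − (Σy)² = 49.91 − 39.69 = 10.22
r = -191.87 / √(7896.62 × 10.22) = -191.87 / 284.0835 ≈ -0.6754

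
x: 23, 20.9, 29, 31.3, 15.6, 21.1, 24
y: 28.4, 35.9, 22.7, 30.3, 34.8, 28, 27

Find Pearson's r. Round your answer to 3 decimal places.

-0.600

n = 7, Σx = 164.9, Σy = 207.1, Σx² = 4051.07, Σy² = 6252.79, Σxy = 4791.88
nΣxy − ΣxΣy = 33543.16 − 34150.79 = -607.63
nΣx² − (Σx)² = 28357.49 − 27192.01 = 1165.48; nΣy² − (Σy)² = 43769.53 − 42890.41 = 879.12
r = -607.63 / √(1165.48 × 879.12) = -607.63 / 1012.2237 ≈ -0.600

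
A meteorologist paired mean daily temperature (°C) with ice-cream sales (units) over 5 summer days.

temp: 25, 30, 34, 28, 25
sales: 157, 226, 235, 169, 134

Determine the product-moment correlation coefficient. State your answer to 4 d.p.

n = 5, Σx = 142, Σy = 921, Σx² = 4090, Σy² = 177467, Σxy = 26777
nΣxy − ΣxΣy = 133885 − 130782 = 3103
nΣx² − (Σx)² = 20450 − 20164 = 286; nΣy² − (Σy)² = 887335 − 848241 = 39094
r = 3103 / √(286 × 39094) = 3103 / 3343.7829 ≈ 0.9280

0.9280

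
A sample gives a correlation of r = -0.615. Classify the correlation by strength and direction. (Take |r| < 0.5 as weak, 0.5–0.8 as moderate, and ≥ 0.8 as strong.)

moderate negative

r = -0.615 < 0 so the relationship is negative.
|r| = 0.615, which falls in the moderate range.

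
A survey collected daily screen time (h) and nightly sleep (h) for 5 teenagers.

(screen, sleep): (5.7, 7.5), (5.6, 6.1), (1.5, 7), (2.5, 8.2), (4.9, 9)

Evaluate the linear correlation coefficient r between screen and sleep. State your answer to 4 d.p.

-0.0823

n = 5, Σx = 20.2, Σy = 37.8, Σx² = 96.36, Σy² = 290.7, Σxy = 152.01
nΣxy − ΣxΣy = 760.05 − 763.56 = -3.51
nΣx² − (Σx)² = 481.8 − 408.04 = 73.76; nΣy² − (Σy)² = 1453.5 − 1428.84 = 24.66
r = -3.51 / √(73.76 × 24.66) = -3.51 / 42.6488 ≈ -0.0823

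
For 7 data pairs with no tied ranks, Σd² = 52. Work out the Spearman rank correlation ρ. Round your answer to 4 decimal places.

ρ = 1 − 6Σd² / [n(n²−1)] = 1 − 6×52 / (7×48)
  = 1 − 312/336 = 1 − 0.92857 ≈ 0.0714

0.0714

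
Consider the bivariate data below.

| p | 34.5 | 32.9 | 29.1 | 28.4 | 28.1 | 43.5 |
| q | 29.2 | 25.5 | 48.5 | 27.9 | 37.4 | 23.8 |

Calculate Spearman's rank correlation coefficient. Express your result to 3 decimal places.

Rank p: 5, 4, 3, 2, 1, 6
Rank q: 4, 2, 6, 3, 5, 1
d = rank(p) − rank(q): 1, 2, -3, -1, -4, 5; Σd² = 56
ρ = 1 − 6Σd² / [n(n²−1)] = 1 − 6×56 / (6×35) = 1 − 336/210 ≈ -0.600

-0.600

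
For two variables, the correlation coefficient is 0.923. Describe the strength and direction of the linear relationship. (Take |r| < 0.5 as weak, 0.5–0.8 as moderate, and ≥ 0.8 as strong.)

strong positive

r = 0.923 > 0 so the relationship is positive.
|r| = 0.923, which falls in the strong range.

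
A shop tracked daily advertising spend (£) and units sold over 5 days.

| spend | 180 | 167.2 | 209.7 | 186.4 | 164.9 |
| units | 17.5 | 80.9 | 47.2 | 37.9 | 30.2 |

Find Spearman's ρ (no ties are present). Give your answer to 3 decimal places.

0.200

Rank spend: 3, 2, 5, 4, 1
Rank units: 1, 5, 4, 3, 2
d = rank(spend) − rank(units): 2, -3, 1, 1, -1; Σd² = 16
ρ = 1 − 6Σd² / [n(n²−1)] = 1 − 6×16 / (5×24) = 1 − 96/120 ≈ 0.200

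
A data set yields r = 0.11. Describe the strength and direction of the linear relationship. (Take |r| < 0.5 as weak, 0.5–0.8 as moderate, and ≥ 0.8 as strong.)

r = 0.11 > 0 so the relationship is positive.
|r| = 0.11, which falls in the weak range.

weak positive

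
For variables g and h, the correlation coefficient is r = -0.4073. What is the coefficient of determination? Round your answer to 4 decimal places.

r² = (-0.4073)² = 0.1659

0.1659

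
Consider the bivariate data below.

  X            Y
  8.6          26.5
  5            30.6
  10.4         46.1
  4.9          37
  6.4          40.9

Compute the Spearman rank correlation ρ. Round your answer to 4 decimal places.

Rank X: 4, 2, 5, 1, 3
Rank Y: 1, 2, 5, 3, 4
d = rank(X) − rank(Y): 3, 0, 0, -2, -1; Σd² = 14
ρ = 1 − 6Σd² / [n(n²−1)] = 1 − 6×14 / (5×24) = 1 − 84/120 ≈ 0.3000

0.3000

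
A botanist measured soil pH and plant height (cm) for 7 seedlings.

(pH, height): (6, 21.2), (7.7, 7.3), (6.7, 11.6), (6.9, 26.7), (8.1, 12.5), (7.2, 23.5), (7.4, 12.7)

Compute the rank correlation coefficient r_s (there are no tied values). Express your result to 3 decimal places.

-0.393

Rank pH: 1, 6, 2, 3, 7, 4, 5
Rank height: 5, 1, 2, 7, 3, 6, 4
d = rank(pH) − rank(height): -4, 5, 0, -4, 4, -2, 1; Σd² = 78
ρ = 1 − 6Σd² / [n(n²−1)] = 1 − 6×78 / (7×48) = 1 − 468/336 ≈ -0.393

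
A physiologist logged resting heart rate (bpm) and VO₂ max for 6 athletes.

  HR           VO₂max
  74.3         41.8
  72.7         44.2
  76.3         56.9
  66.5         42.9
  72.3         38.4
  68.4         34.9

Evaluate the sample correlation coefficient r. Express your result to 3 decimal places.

n = 6, Σx = 430.5, Σy = 259.1, Σx² = 30955.57, Σy² = 11471.47, Σxy = 18676.88
nΣxy − ΣxΣy = 112061.28 − 111542.55 = 518.73
nΣx² − (Σx)² = 185733.42 − 185330.25 = 403.17; nΣy² − (Σy)² = 68828.82 − 67132.81 = 1696.01
r = 518.73 / √(403.17 × 1696.01) = 518.73 / 826.9101 ≈ 0.627

0.627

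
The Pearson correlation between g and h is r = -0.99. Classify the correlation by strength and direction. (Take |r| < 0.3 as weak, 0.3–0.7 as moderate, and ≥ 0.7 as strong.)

strong negative

r = -0.99 < 0 so the relationship is negative.
|r| = 0.99, which falls in the strong range.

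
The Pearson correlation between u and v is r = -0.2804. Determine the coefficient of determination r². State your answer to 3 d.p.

r² = (-0.2804)² = 0.079

0.079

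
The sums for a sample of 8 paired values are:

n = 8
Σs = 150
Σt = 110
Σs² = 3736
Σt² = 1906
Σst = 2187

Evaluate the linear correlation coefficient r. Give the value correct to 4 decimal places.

0.2065

r = (nΣst − ΣsΣt) / √[(nΣs² − (Σs)²)(nΣt² − (Σt)²)]
Numerator: 8×2187 − 150×110 = 996
Denominator: √[(29888 − 22500)(15248 − 12100)] = √[7388 × 3148] = 4822.5952
r = 996 / 4822.5952 ≈ 0.2065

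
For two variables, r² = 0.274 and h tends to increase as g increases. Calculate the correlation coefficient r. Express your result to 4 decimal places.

|r| = √0.274 = 0.5235
The association is positive, so r = 0.5235.

0.5235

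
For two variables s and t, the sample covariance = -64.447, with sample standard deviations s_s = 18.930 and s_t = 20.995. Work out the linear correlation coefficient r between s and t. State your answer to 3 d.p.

-0.162

r = Cov(s,t) / (s_s · s_t) = -64.447 / (18.930 × 20.995)
  = -64.447 / 397.4354 ≈ -0.162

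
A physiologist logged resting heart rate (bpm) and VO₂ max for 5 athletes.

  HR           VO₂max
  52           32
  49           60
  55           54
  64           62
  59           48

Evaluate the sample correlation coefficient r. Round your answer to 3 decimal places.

n = 5, Σx = 279, Σy = 256, Σx² = 15707, Σy² = 13688, Σxy = 14374
nΣxy − ΣxΣy = 71870 − 71424 = 446
nΣx² − (Σx)² = 78535 − 77841 = 694; nΣy² − (Σy)² = 68440 − 65536 = 2904
r = 446 / √(694 × 2904) = 446 / 1419.6394 ≈ 0.314

0.314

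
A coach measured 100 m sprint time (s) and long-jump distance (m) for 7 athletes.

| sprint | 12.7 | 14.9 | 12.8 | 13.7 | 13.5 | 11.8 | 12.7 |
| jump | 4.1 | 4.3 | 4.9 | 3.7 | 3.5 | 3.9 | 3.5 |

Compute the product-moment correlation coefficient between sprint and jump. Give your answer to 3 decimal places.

0.063

n = 7, Σx = 92.1, Σy = 27.9, Σx² = 1217.61, Σy² = 112.71, Σxy = 367.27
nΣxy − ΣxΣy = 2570.89 − 2569.59 = 1.3
nΣx² − (Σx)² = 8523.27 − 8482.41 = 40.86; nΣy² − (Σy)² = 788.97 − 778.41 = 10.56
r = 1.3 / √(40.86 × 10.56) = 1.3 / 20.7721 ≈ 0.063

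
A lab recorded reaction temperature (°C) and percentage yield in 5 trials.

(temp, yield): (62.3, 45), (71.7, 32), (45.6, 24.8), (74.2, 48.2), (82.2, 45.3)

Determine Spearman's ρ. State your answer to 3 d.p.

0.800

Rank temp: 2, 3, 1, 4, 5
Rank yield: 3, 2, 1, 5, 4
d = rank(temp) − rank(yield): -1, 1, 0, -1, 1; Σd² = 4
ρ = 1 − 6Σd² / [n(n²−1)] = 1 − 6×4 / (5×24) = 1 − 24/120 ≈ 0.800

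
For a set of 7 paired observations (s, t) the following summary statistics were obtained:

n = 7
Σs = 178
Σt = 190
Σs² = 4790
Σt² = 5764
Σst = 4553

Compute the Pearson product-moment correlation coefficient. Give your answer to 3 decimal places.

-0.696

r = (nΣst − ΣsΣt) / √[(nΣs² − (Σs)²)(nΣt² − (Σt)²)]
Numerator: 7×4553 − 178×190 = -1949
Denominator: √[(33530 − 31684)(40348 − 36100)] = √[1846 × 4248] = 2800.3228
r = -1949 / 2800.3228 ≈ -0.696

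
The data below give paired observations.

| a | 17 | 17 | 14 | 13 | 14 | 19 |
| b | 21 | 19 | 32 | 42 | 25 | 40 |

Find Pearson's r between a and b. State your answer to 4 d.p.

-0.1785

n = 6, Σa = 94, Σb = 179, Σa² = 1500, Σb² = 5815, Σab = 2784
nΣab − ΣaΣb = 16704 − 16826 = -122
nΣa² − (Σa)² = 9000 − 8836 = 164; nΣb² − (Σb)² = 34890 − 32041 = 2849
r = -122 / √(164 × 2849) = -122 / 683.5466 ≈ -0.1785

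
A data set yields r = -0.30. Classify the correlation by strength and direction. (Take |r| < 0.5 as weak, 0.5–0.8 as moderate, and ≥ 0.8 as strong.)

weak negative

r = -0.30 < 0 so the relationship is negative.
|r| = 0.30, which falls in the weak range.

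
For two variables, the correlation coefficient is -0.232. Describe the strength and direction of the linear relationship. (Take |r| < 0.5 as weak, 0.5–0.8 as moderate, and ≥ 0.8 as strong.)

r = -0.232 < 0 so the relationship is negative.
|r| = 0.232, which falls in the weak range.

weak negative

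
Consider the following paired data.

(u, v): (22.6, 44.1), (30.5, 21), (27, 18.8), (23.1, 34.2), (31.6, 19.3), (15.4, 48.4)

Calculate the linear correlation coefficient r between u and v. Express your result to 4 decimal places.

n = 6, Σu = 150.2, Σv = 185.8, Σu² = 3939.34, Σv² = 6623.94, Σuv = 4290.02
nΣuv − ΣuΣv = 25740.12 − 27907.16 = -2167.04
nΣu² − (Σu)² = 23636.04 − 22560.04 = 1076; nΣv² − (Σv)² = 39743.64 − 34521.64 = 5222
r = -2167.04 / √(1076 × 5222) = -2167.04 / 2370.4160 ≈ -0.9142

-0.9142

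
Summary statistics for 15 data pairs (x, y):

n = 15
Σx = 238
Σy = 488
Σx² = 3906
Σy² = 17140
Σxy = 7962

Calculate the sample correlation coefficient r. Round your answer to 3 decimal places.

r = (nΣxy − ΣxΣy) / √[(nΣx² − (Σx)²)(nΣy² − (Σy)²)]
Numerator: 15×7962 − 238×488 = 3286
Denominator: √[(58590 − 56644)(257100 − 238144)] = √[1946 × 18956] = 6073.5802
r = 3286 / 6073.5802 ≈ 0.541

0.541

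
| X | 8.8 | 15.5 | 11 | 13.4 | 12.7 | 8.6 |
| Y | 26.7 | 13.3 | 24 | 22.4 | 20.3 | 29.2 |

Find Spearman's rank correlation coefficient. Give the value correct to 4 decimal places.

Rank X: 2, 6, 3, 5, 4, 1
Rank Y: 5, 1, 4, 3, 2, 6
d = rank(X) − rank(Y): -3, 5, -1, 2, 2, -5; Σd² = 68
ρ = 1 − 6Σd² / [n(n²−1)] = 1 − 6×68 / (6×35) = 1 − 408/210 ≈ -0.9429

-0.9429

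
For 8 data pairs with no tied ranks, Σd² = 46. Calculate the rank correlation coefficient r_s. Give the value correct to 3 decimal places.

ρ = 1 − 6Σd² / [n(n²−1)] = 1 − 6×46 / (8×63)
  = 1 − 276/504 = 1 − 0.5476 ≈ 0.452

0.452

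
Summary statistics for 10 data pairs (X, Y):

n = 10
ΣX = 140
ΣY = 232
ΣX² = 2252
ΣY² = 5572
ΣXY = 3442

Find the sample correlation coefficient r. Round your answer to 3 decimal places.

r = (nΣXY − ΣXΣY) / √[(nΣX² − (ΣX)²)(nΣY² − (ΣY)²)]
Numerator: 10×3442 − 140×232 = 1940
Denominator: √[(22520 − 19600)(55720 − 53824)] = √[2920 × 1896] = 2352.9386
r = 1940 / 2352.9386 ≈ 0.825

0.825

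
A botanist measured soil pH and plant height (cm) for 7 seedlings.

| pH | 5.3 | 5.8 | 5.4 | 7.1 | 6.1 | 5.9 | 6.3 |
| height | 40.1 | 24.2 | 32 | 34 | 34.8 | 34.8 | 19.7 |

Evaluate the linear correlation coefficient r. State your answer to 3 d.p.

-0.222

n = 7, Σx = 41.9, Σy = 219.6, Σx² = 253.01, Σy² = 7183.82, Σxy = 1308.8
nΣxy − ΣxΣy = 9161.6 − 9201.24 = -39.64
nΣx² − (Σx)² = 1771.07 − 1755.61 = 15.46; nΣy² − (Σy)² = 50286.74 − 48224.16 = 2062.58
r = -39.64 / √(15.46 × 2062.58) = -39.64 / 178.5707 ≈ -0.222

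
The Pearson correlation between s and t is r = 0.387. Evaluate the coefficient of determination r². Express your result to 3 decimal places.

r² = (0.387)² = 0.150

0.150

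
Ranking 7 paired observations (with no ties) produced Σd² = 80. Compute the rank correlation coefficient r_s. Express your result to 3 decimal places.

-0.429

ρ = 1 − 6Σd² / [n(n²−1)] = 1 − 6×80 / (7×48)
  = 1 − 480/336 = 1 − 1.4286 ≈ -0.429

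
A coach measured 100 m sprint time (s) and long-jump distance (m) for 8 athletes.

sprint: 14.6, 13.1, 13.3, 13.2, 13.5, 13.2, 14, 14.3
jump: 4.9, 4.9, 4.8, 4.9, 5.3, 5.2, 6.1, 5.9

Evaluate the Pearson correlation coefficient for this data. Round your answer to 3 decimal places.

0.458

n = 8, Σx = 109.2, Σy = 42, Σx² = 1492.88, Σy² = 222.22, Σxy = 574.21
nΣxy − ΣxΣy = 4593.68 − 4586.4 = 7.28
nΣx² − (Σx)² = 11943.04 − 11924.64 = 18.4; nΣy² − (Σy)² = 1777.76 − 1764 = 13.76
r = 7.28 / √(18.4 × 13.76) = 7.28 / 15.9118 ≈ 0.458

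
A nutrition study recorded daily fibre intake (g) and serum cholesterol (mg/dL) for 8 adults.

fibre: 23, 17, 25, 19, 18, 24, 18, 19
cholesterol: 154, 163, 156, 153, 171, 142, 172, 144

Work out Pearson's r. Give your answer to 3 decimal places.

n = 8, Σx = 163, Σy = 1255, Σx² = 3389, Σy² = 197755, Σxy = 25438
nΣxy − ΣxΣy = 203504 − 204565 = -1061
nΣx² − (Σx)² = 27112 − 26569 = 543; nΣy² − (Σy)² = 1582040 − 1575025 = 7015
r = -1061 / √(543 × 7015) = -1061 / 1951.7031 ≈ -0.544

-0.544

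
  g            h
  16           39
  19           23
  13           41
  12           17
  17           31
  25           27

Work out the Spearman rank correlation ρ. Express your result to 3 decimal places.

Rank g: 3, 5, 2, 1, 4, 6
Rank h: 5, 2, 6, 1, 4, 3
d = rank(g) − rank(h): -2, 3, -4, 0, 0, 3; Σd² = 38
ρ = 1 − 6Σd² / [n(n²−1)] = 1 − 6×38 / (6×35) = 1 − 228/210 ≈ -0.086

-0.086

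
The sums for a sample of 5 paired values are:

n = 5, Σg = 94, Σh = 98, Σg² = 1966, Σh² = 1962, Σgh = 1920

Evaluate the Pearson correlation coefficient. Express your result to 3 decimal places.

0.857

r = (nΣgh − ΣgΣh) / √[(nΣg² − (Σg)²)(nΣh² − (Σh)²)]
Numerator: 5×1920 − 94×98 = 388
Denominator: √[(9830 − 8836)(9810 − 9604)] = √[994 × 206] = 452.5086
r = 388 / 452.5086 ≈ 0.857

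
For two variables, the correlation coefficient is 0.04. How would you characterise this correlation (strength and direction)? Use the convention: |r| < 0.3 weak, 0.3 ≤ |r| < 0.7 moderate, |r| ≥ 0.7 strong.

weak positive

r = 0.04 > 0 so the relationship is positive.
|r| = 0.04, which falls in the weak range.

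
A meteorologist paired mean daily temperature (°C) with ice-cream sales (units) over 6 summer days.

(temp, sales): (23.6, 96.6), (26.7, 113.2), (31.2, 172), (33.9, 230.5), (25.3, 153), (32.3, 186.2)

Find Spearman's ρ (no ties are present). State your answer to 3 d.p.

Rank temp: 1, 3, 4, 6, 2, 5
Rank sales: 1, 2, 4, 6, 3, 5
d = rank(temp) − rank(sales): 0, 1, 0, 0, -1, 0; Σd² = 2
ρ = 1 − 6Σd² / [n(n²−1)] = 1 − 6×2 / (6×35) = 1 − 12/210 ≈ 0.943

0.943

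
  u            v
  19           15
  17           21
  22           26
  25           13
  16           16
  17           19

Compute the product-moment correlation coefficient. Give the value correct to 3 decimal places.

n = 6, Σu = 116, Σv = 110, Σu² = 2304, Σv² = 2128, Σuv = 2118
nΣuv − ΣuΣv = 12708 − 12760 = -52
nΣu² − (Σu)² = 13824 − 13456 = 368; nΣv² − (Σv)² = 12768 − 12100 = 668
r = -52 / √(368 × 668) = -52 / 495.8064 ≈ -0.105

-0.105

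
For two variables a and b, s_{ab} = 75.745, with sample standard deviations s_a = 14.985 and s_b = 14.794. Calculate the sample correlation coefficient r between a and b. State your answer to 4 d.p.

r = Cov(a,b) / (s_a · s_b) = 75.745 / (14.985 × 14.794)
  = 75.745 / 221.6881 ≈ 0.3417

0.3417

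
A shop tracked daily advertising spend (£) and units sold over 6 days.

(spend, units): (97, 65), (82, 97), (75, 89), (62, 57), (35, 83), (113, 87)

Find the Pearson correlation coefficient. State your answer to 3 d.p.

n = 6, Σx = 464, Σy = 478, Σx² = 39596, Σy² = 39262, Σxy = 37204
nΣxy − ΣxΣy = 223224 − 221792 = 1432
nΣx² − (Σx)² = 237576 − 215296 = 22280; nΣy² − (Σy)² = 235572 − 228484 = 7088
r = 1432 / √(22280 × 7088) = 1432 / 12566.6479 ≈ 0.114

0.114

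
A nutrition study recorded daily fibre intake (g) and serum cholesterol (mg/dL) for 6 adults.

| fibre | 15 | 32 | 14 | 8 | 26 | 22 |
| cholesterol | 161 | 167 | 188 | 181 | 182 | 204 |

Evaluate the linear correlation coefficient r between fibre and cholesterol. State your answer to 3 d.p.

n = 6, Σx = 117, Σy = 1083, Σx² = 2669, Σy² = 196655, Σxy = 21059
nΣxy − ΣxΣy = 126354 − 126711 = -357
nΣx² − (Σx)² = 16014 − 13689 = 2325; nΣy² − (Σy)² = 1179930 − 1172889 = 7041
r = -357 / √(2325 × 7041) = -357 / 4046.0258 ≈ -0.088

-0.088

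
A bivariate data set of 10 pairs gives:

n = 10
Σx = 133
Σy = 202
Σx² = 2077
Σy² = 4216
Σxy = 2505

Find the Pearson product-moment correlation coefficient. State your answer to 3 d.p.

-0.888

r = (nΣxy − ΣxΣy) / √[(nΣx² − (Σx)²)(nΣy² − (Σy)²)]
Numerator: 10×2505 − 133×202 = -1816
Denominator: √[(20770 − 17689)(42160 − 40804)] = √[3081 × 1356] = 2043.9755
r = -1816 / 2043.9755 ≈ -0.888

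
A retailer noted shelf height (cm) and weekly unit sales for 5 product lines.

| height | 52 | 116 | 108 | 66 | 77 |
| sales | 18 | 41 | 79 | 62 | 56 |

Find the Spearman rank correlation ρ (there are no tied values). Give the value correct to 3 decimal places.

Rank height: 1, 5, 4, 2, 3
Rank sales: 1, 2, 5, 4, 3
d = rank(height) − rank(sales): 0, 3, -1, -2, 0; Σd² = 14
ρ = 1 − 6Σd² / [n(n²−1)] = 1 − 6×14 / (5×24) = 1 − 84/120 ≈ 0.300

0.300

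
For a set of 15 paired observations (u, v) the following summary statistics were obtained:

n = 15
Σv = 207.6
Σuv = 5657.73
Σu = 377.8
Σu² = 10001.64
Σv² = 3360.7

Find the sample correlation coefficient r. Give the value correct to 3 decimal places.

r = (nΣuv − ΣuΣv) / √[(nΣu² − (Σu)²)(nΣv² − (Σv)²)]
Numerator: 15×5657.73 − 377.8×207.6 = 6434.67
Denominator: √[(150024.6 − 142732.84)(50410.5 − 43097.76)] = √[7291.76 × 7312.74] = 7302.2425
r = 6434.67 / 7302.2425 ≈ 0.881

0.881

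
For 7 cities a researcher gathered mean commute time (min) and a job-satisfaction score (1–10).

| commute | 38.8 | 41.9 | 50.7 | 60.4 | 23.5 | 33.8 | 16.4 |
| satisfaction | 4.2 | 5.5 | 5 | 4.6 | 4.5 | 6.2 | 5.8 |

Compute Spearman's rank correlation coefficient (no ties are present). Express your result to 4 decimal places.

Rank commute: 4, 5, 6, 7, 2, 3, 1
Rank satisfaction: 1, 5, 4, 3, 2, 7, 6
d = rank(commute) − rank(satisfaction): 3, 0, 2, 4, 0, -4, -5; Σd² = 70
ρ = 1 − 6Σd² / [n(n²−1)] = 1 − 6×70 / (7×48) = 1 − 420/336 ≈ -0.2500

-0.2500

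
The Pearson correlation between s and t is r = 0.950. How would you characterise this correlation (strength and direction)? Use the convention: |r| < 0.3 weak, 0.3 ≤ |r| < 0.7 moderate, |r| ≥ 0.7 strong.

strong positive

r = 0.950 > 0 so the relationship is positive.
|r| = 0.950, which falls in the strong range.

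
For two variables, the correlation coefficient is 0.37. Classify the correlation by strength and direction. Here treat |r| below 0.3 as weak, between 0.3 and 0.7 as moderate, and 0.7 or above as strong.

moderate positive

r = 0.37 > 0 so the relationship is positive.
|r| = 0.37, which falls in the moderate range.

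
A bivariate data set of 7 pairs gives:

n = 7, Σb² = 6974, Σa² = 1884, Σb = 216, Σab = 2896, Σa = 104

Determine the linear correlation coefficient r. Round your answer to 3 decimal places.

r = (nΣab − ΣaΣb) / √[(nΣa² − (Σa)²)(nΣb² − (Σb)²)]
Numerator: 7×2896 − 104×216 = -2192
Denominator: √[(13188 − 10816)(48818 − 46656)] = √[2372 × 2162] = 2264.5671
r = -2192 / 2264.5671 ≈ -0.968

-0.968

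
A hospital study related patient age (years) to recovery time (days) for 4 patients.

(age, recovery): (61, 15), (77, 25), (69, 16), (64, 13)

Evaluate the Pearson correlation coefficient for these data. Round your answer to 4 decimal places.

n = 4, Σx = 271, Σy = 69, Σx² = 18507, Σy² = 1275, Σxy = 4776
nΣxy − ΣxΣy = 19104 − 18699 = 405
nΣx² − (Σx)² = 74028 − 73441 = 587; nΣy² − (Σy)² = 5100 − 4761 = 339
r = 405 / √(587 × 339) = 405 / 446.0863 ≈ 0.9079

0.9079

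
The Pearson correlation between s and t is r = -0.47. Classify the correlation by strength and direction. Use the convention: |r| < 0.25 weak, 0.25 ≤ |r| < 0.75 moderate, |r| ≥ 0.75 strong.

r = -0.47 < 0 so the relationship is negative.
|r| = 0.47, which falls in the moderate range.

moderate negative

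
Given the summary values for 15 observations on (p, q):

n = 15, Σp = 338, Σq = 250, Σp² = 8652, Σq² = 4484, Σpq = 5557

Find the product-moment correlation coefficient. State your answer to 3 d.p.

r = (nΣpq − ΣpΣq) / √[(nΣp² − (Σp)²)(nΣq² − (Σq)²)]
Numerator: 15×5557 − 338×250 = -1145
Denominator: √[(129780 − 114244)(67260 − 62500)] = √[15536 × 4760] = 8599.4977
r = -1145 / 8599.4977 ≈ -0.133

-0.133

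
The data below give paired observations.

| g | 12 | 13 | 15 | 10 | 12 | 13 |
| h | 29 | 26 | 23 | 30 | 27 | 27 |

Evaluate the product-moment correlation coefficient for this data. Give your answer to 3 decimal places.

-0.944

n = 6, Σg = 75, Σh = 162, Σg² = 951, Σh² = 4404, Σgh = 2006
nΣgh − ΣgΣh = 12036 − 12150 = -114
nΣg² − (Σg)² = 5706 − 5625 = 81; nΣh² − (Σh)² = 26424 − 26244 = 180
r = -114 / √(81 × 180) = -114 / 120.7477 ≈ -0.944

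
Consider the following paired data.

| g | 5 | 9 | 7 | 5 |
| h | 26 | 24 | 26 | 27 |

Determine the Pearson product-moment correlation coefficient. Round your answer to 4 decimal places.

-0.8992

n = 4, Σg = 26, Σh = 103, Σg² = 180, Σh² = 2657, Σgh = 663
nΣgh − ΣgΣh = 2652 − 2678 = -26
nΣg² − (Σg)² = 720 − 676 = 44; nΣh² − (Σh)² = 10628 − 10609 = 19
r = -26 / √(44 × 19) = -26 / 28.9137 ≈ -0.8992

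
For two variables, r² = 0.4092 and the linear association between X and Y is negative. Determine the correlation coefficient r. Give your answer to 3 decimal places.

|r| = √0.4092 = 0.640
The association is negative, so r = −0.640.

-0.640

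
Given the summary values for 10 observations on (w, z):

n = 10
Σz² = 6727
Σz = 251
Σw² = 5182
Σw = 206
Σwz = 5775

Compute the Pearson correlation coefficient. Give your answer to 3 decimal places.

0.955

r = (nΣwz − ΣwΣz) / √[(nΣw² − (Σw)²)(nΣz² − (Σz)²)]
Numerator: 10×5775 − 206×251 = 6044
Denominator: √[(51820 − 42436)(67270 − 63001)] = √[9384 × 4269] = 6329.3203
r = 6044 / 6329.3203 ≈ 0.955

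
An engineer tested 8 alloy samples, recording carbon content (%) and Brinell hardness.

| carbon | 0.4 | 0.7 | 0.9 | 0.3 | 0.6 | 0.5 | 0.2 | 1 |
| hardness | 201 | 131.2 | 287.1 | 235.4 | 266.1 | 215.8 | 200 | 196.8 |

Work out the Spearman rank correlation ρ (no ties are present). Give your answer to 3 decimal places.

-0.048

Rank carbon: 3, 6, 7, 2, 5, 4, 1, 8
Rank hardness: 4, 1, 8, 6, 7, 5, 3, 2
d = rank(carbon) − rank(hardness): -1, 5, -1, -4, -2, -1, -2, 6; Σd² = 88
ρ = 1 − 6Σd² / [n(n²−1)] = 1 − 6×88 / (8×63) = 1 − 528/504 ≈ -0.048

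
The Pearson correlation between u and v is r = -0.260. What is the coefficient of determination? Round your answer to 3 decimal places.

r² = (-0.260)² = 0.068

0.068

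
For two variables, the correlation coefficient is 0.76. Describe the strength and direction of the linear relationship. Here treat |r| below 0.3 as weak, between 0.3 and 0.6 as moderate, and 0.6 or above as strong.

strong positive

r = 0.76 > 0 so the relationship is positive.
|r| = 0.76, which falls in the strong range.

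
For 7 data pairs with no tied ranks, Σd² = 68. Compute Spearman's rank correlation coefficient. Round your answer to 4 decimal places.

ρ = 1 − 6Σd² / [n(n²−1)] = 1 − 6×68 / (7×48)
  = 1 − 408/336 = 1 − 1.21429 ≈ -0.2143

-0.2143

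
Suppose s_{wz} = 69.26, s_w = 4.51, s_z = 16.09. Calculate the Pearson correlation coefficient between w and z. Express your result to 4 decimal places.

0.9544

r = Cov(w,z) / (s_w · s_z) = 69.26 / (4.51 × 16.09)
  = 69.26 / 72.5659 ≈ 0.9544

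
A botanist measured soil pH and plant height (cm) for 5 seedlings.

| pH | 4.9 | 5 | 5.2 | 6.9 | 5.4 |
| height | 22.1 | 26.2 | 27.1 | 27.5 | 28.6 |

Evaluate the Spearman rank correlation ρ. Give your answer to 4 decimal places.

0.9000

Rank pH: 1, 2, 3, 5, 4
Rank height: 1, 2, 3, 4, 5
d = rank(pH) − rank(height): 0, 0, 0, 1, -1; Σd² = 2
ρ = 1 − 6Σd² / [n(n²−1)] = 1 − 6×2 / (5×24) = 1 − 12/120 ≈ 0.9000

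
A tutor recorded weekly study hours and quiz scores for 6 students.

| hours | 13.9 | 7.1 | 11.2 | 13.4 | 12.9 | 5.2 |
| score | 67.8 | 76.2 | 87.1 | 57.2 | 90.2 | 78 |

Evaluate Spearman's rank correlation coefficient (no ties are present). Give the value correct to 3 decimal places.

-0.429

Rank hours: 6, 2, 3, 5, 4, 1
Rank score: 2, 3, 5, 1, 6, 4
d = rank(hours) − rank(score): 4, -1, -2, 4, -2, -3; Σd² = 50
ρ = 1 − 6Σd² / [n(n²−1)] = 1 − 6×50 / (6×35) = 1 − 300/210 ≈ -0.429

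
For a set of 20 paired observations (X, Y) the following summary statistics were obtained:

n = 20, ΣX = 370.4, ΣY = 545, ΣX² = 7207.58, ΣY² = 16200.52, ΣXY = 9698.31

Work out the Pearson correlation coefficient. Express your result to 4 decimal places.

-0.5768

r = (nΣXY − ΣXΣY) / √[(nΣX² − (ΣX)²)(nΣY² − (ΣY)²)]
Numerator: 20×9698.31 − 370.4×545 = -7901.8
Denominator: √[(144151.6 − 137196.16)(324010.4 − 297025)] = √[6955.44 × 26985.4] = 13700.1945
r = -7901.8 / 13700.1945 ≈ -0.5768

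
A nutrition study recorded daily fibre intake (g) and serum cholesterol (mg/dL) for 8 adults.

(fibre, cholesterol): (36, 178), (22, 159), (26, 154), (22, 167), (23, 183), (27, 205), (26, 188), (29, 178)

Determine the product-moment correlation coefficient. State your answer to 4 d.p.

0.2562

n = 8, Σx = 211, Σy = 1412, Σx² = 5715, Σy² = 251112, Σxy = 37378
nΣxy − ΣxΣy = 299024 − 297932 = 1092
nΣx² − (Σx)² = 45720 − 44521 = 1199; nΣy² − (Σy)² = 2008896 − 1993744 = 15152
r = 1092 / √(1199 × 15152) = 1092 / 4262.3055 ≈ 0.2562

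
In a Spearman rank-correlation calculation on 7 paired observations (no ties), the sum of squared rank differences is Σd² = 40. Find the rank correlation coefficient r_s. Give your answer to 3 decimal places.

0.286

ρ = 1 − 6Σd² / [n(n²−1)] = 1 − 6×40 / (7×48)
  = 1 − 240/336 = 1 − 0.7143 ≈ 0.286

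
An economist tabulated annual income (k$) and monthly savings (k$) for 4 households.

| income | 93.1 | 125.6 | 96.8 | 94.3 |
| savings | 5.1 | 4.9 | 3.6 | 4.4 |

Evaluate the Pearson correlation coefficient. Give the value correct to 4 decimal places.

n = 4, Σx = 409.8, Σy = 18, Σx² = 42705.7, Σy² = 82.34, Σxy = 1853.65
nΣxy − ΣxΣy = 7414.6 − 7376.4 = 38.2
nΣx² − (Σx)² = 170822.8 − 167936.04 = 2886.76; nΣy² − (Σy)² = 329.36 − 324 = 5.36
r = 38.2 / √(2886.76 × 5.36) = 38.2 / 124.3906 ≈ 0.3071

0.3071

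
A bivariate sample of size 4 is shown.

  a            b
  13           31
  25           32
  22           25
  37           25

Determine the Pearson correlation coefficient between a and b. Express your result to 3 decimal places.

-0.555

n = 4, Σa = 97, Σb = 113, Σa² = 2647, Σb² = 3235, Σab = 2678
nΣab − ΣaΣb = 10712 − 10961 = -249
nΣa² − (Σa)² = 10588 − 9409 = 1179; nΣb² − (Σb)² = 12940 − 12769 = 171
r = -249 / √(1179 × 171) = -249 / 449.0089 ≈ -0.555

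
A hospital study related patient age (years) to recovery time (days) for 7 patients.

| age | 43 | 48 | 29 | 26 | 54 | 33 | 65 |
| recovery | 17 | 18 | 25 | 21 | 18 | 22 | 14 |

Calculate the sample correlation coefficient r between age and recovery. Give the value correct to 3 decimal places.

-0.880

n = 7, Σx = 298, Σy = 135, Σx² = 13900, Σy² = 2683, Σxy = 5474
nΣxy − ΣxΣy = 38318 − 40230 = -1912
nΣx² − (Σx)² = 97300 − 88804 = 8496; nΣy² − (Σy)² = 18781 − 18225 = 556
r = -1912 / √(8496 × 556) = -1912 / 2173.4249 ≈ -0.880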